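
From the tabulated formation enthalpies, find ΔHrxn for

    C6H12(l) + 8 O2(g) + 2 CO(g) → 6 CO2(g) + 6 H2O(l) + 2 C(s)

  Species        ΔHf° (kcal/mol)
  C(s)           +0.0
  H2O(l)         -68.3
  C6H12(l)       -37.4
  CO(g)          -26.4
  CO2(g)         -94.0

ΔHrxn = -883.6 kcal/mol

ΔH°rxn = Σ nΔHf°(products) − Σ nΔHf°(reactants).
Products: 6·(-94.0) + 6·(-68.3) + 2·(+0.0) = -973.8
Reactants: 1·(-37.4) + 8·(+0.0) + 2·(-26.4) = -90.2
ΔHrxn = (-973.8) − (-90.2) = -883.6 kcal/mol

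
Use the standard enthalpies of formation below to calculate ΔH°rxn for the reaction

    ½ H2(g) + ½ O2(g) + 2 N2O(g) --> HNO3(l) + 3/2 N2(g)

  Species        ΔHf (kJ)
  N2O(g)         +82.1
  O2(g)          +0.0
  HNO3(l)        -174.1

Products: 1·(-174.1) + 3/2·(+0.0) = -174.1
Reactants: 1/2·(+0.0) + 1/2·(+0.0) + 2·(+82.1) = +164.2
ΔH°rxn = (-174.1) − (+164.2) = -338.3 kJ

ΔH°rxn = -338.3 kJ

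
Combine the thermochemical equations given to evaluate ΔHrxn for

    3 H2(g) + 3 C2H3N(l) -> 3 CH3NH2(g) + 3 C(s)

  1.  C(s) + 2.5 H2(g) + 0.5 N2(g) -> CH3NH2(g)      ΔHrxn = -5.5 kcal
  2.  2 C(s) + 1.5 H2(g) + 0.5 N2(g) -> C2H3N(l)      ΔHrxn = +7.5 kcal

ΔHrxn = -39.0 kcal

eq. 1 × 3 (×3 to match 3 CH3NH2(g) in the target): (3)·(-5.5) = -16.5 kcal
eq. 2 reversed and × 3 (reverse to put C2H3N(l) on the reactant side; ×3 to match 3 C2H3N(l) in the target): (-3)·(+7.5) = -22.5 kcal
ΔHrxn = (3)·(-5.5) + (-3)·(+7.5) = -39.0 kcal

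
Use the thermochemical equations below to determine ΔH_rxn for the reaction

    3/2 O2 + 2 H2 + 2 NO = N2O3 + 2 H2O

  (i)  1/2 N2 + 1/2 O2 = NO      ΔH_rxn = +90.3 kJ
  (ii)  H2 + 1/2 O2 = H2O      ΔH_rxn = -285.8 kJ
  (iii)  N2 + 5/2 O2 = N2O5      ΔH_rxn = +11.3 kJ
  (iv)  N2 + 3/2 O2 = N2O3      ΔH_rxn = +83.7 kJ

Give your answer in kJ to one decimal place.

ΔH_rxn = -668.5 kJ

(i) reversed and × 2 (reverse to put NO on the reactant side; ×2 to match 2 NO in the target): (-2)·(+90.3) = -180.6 kJ
(ii) × 2 (scale by 2 for the 2 H2O): (2)·(-285.8) = -571.6 kJ
(iii): not needed (N2O5 appears nowhere else).
(iv) as written (N2O3 already on the product side): +83.7 kJ
Since enthalpy is a state function, ΔH_rxn = (-2)·(+90.3) + (2)·(-285.8) + (1)·(+83.7) = -668.5 kJ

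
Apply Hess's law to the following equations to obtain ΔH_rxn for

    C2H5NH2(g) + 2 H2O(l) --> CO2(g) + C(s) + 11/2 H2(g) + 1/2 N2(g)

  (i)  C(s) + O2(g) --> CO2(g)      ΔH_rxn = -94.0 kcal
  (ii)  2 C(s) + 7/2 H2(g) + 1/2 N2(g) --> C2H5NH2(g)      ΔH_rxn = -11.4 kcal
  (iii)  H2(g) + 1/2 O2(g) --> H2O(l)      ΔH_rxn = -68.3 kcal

ΔH_rxn = 54.0 kcal

(i) as written: -94.0 kcal
(ii) reversed: +11.4 kcal
(iii) reversed and × 2: (-2)·(-68.3) = +136.6 kcal
Combining the equations, ΔH_rxn = (1)·(-94.0) + (-1)·(-11.4) + (-2)·(-68.3) = 54.0 kcal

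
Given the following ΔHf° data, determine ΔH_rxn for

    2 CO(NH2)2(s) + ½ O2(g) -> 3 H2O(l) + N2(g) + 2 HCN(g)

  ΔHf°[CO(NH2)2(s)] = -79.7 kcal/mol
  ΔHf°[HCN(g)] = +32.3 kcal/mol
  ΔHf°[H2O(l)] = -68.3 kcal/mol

ΔH_rxn = 19.1 kcal/mol

ΔH°rxn = Σ nΔHf°(products) − Σ nΔHf°(reactants).
Products: 3·(-68.3) + 1·(+0.0) + 2·(+32.3) = -140.3
Reactants: 2·(-79.7) + 1/2·(+0.0) = -159.4
ΔH_rxn = (-140.3) − (-159.4) = 19.1 kcal/mol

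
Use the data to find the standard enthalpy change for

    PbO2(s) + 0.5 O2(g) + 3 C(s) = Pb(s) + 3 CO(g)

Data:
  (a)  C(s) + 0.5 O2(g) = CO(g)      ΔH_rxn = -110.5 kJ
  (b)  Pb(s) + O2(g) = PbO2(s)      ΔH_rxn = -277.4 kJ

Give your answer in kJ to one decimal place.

(a) × 3 (×3 to match 3 CO(g) in the target): (3)·(-110.5) = -331.5 kJ
(b) reversed (reverse to put PbO2(s) on the reactant side): +277.4 kJ
Since enthalpy is a state function, ΔH_rxn = (-331.5) + (+277.4) = -54.1 kJ

ΔH_rxn = -54.1 kJ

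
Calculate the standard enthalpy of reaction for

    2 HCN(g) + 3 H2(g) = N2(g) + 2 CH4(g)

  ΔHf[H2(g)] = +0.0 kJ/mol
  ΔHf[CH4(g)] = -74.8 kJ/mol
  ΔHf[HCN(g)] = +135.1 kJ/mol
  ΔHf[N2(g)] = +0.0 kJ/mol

ΔH° = -419.8 kJ/mol

Products: 1·(+0.0) + 2·(-74.8) = -149.6
Reactants: 2·(+135.1) + 3·(+0.0) = +270.2
ΔH° = (-149.6) − (+270.2) = -419.8 kJ/mol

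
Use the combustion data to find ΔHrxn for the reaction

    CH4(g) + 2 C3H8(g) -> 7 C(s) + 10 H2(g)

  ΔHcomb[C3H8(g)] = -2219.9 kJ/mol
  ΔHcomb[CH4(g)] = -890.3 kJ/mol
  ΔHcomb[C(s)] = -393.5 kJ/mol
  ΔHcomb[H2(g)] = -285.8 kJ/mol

ΔHrxn = 282.4 kJ/mol

Using ΔH = Σ nΔHc°(reactants) − Σ nΔHc°(products):
= [1·(-890.3) + 2·(-2219.9)] − [7·(-393.5) + 10·(-285.8)]
= 282.4 kJ/mol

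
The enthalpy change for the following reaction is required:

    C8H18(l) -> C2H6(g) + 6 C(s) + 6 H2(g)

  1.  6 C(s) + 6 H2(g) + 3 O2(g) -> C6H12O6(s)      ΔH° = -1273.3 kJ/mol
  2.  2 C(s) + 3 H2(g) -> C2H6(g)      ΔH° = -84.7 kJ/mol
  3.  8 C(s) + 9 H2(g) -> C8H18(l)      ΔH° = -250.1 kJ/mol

ΔH° = 165.4 kJ/mol

eq. 1: not needed (O2(g) appears nowhere else).
eq. 2 as written (C2H6(g) already on the product side): -84.7 kJ/mol
eq. 3 reversed (C8H18(l) must end up as a reactant): +250.1 kJ/mol
ΔH° = (1)·(-84.7) + (-1)·(-250.1) = 165.4 kJ/mol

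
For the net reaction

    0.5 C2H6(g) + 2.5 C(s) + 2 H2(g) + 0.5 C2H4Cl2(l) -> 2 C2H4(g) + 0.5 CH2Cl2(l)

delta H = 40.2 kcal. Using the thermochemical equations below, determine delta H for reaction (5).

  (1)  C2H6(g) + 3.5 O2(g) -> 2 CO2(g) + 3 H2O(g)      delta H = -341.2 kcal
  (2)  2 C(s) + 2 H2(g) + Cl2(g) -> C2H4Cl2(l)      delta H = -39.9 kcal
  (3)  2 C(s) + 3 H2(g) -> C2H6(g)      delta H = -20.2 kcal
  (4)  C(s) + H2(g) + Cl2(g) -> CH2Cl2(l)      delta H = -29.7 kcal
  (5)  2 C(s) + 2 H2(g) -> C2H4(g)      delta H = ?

delta H = 12.5 kcal

(1): not needed (H2O(g) appears nowhere else).
(2) reversed and × 1/2 (reverse to put C2H4Cl2(l) on the reactant side; scale by 1/2 for the 1/2 C2H4Cl2(l)): (-1/2)·(-39.9) = +19.95 kcal
(3) reversed and × 1/2: (-1/2)·(-20.2) = +10.1 kcal
(4) × 1/2 (scale by 1/2 for the 1/2 CH2Cl2(l)): (1/2)·(-29.7) = -14.85 kcal
(5) × 2 (scale by 2 for the 2 C2H4(g)): contributes 2·x
+40.2 = (+19.95) + (+10.1) + (-14.85) + 2·x
x = (+40.2 − (+15.2)) / (2) = 12.5 kcal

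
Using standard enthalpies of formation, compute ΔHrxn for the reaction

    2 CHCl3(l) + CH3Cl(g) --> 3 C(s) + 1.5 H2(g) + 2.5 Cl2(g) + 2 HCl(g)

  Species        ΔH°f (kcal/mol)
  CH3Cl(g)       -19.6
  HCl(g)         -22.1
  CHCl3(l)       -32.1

Products: 3·(+0.0) + 3/2·(+0.0) + 5/2·(+0.0) + 2·(-22.1) = -44.2
Reactants: 2·(-32.1) + 1·(-19.6) = -83.8
ΔHrxn = (-44.2) − (-83.8) = 39.6 kcal/mol

ΔHrxn = 39.6 kcal/mol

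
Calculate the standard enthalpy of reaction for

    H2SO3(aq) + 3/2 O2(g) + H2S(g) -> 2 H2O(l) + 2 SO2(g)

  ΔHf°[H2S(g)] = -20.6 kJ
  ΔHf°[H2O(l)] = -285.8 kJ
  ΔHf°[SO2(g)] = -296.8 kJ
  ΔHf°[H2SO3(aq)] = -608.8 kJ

ΔH° = -535.8 kJ

Products: 2·(-285.8) + 2·(-296.8) = -1165.2
Reactants: 1·(-608.8) + 3/2·(+0.0) + 1·(-20.6) = -629.4
ΔH° = (-1165.2) − (-629.4) = -535.8 kJ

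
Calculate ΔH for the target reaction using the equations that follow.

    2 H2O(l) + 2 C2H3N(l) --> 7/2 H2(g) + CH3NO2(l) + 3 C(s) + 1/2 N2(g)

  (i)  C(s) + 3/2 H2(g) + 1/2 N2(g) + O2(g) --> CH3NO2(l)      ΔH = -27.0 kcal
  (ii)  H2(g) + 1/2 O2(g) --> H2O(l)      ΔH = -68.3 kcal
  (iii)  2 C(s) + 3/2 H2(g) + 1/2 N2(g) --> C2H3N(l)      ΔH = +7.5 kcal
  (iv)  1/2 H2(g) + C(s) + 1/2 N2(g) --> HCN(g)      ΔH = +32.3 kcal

(i) as written: -27.0 kcal
(ii) reversed and × 2: (-2)·(-68.3) = +136.6 kcal
(iii) reversed and × 2: (-2)·(+7.5) = -15.0 kcal
(iv): not needed.
Combining the equations, ΔH = (-27.0) + (+136.6) + (-15.0) = 94.6 kcal

ΔH = 94.6 kcal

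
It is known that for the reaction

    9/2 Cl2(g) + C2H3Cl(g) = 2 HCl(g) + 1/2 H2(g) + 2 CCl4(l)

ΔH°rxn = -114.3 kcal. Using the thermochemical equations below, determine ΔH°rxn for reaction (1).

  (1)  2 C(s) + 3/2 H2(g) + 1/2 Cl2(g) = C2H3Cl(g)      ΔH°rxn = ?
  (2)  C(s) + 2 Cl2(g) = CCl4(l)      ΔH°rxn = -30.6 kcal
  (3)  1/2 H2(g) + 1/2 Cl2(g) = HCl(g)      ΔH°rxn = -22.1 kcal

(1) reversed: contributes −x
(2) × 2: (2)·(-30.6) = -61.2 kcal
(3) × 2: (2)·(-22.1) = -44.2 kcal
-114.3 = (-61.2) + (-44.2) − x
x = (-114.3 − (-105.4)) / (-1) = 8.9 kcal

ΔH°rxn = 8.9 kcal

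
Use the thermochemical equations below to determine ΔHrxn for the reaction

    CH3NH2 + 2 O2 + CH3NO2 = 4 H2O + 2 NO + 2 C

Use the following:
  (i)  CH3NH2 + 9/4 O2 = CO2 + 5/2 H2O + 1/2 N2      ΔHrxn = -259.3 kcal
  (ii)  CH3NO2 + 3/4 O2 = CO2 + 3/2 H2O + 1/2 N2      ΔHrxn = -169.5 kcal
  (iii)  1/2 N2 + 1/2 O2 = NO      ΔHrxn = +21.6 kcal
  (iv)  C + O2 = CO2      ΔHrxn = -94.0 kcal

ΔHrxn = -197.6 kcal

(i) as written (CH3NH2 already on the reactant side): -259.3 kcal
(ii) as written (CH3NO2 already on the reactant side): -169.5 kcal
(iii) × 2 (scale by 2 for the 2 NO): (2)·(+21.6) = +43.2 kcal
(iv) reversed and × 2 (C must end up as a product; ×2 to match 2 C in the target): (-2)·(-94.0) = +188.0 kcal
Since enthalpy is a state function, ΔHrxn = (-259.3) + (-169.5) + (+43.2) + (+188.0) = -197.6 kcal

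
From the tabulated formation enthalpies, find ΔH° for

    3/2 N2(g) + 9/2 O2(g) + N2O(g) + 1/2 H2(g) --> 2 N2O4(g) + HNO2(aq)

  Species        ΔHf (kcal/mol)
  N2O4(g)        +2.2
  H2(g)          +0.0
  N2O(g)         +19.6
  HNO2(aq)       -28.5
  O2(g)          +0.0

Products: 2·(+2.2) + 1·(-28.5) = -24.1
Reactants: 3/2·(+0.0) + 9/2·(+0.0) + 1·(+19.6) + 1/2·(+0.0) = +19.6
ΔH° = (-24.1) − (+19.6) = -43.7 kcal/mol

ΔH° = -43.7 kcal/mol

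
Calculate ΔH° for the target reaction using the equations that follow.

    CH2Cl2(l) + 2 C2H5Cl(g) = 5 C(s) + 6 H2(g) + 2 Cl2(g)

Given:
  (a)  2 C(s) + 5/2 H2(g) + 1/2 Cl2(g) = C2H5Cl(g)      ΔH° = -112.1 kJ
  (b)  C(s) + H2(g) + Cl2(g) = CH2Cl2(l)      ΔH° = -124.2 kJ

(a) reversed and × 2 (C2H5Cl(g) must end up as a reactant; ×2 to match 2 C2H5Cl(g) in the target): (-2)·(-112.1) = +224.2 kJ
(b) reversed (reverse to put CH2Cl2(l) on the reactant side): +124.2 kJ
ΔH° = (+224.2) + (+124.2) = 348.4 kJ

ΔH° = 348.4 kJ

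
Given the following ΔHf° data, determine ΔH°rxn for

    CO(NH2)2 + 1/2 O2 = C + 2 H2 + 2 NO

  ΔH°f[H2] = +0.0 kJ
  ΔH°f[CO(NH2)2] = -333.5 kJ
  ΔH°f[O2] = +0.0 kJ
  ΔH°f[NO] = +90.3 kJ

Products: 1·(+0.0) + 2·(+0.0) + 2·(+90.3) = +180.6
Reactants: 1·(-333.5) + 1/2·(+0.0) = -333.5
ΔH°rxn = (+180.6) − (-333.5) = 514.1 kJ

ΔH°rxn = 514.1 kJ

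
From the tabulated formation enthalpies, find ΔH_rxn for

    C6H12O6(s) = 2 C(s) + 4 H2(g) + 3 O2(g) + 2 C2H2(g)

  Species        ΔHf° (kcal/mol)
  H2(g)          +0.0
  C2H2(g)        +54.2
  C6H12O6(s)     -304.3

Products: 2·(+0.0) + 4·(+0.0) + 3·(+0.0) + 2·(+54.2) = +108.4
Reactants: 1·(-304.3) = -304.3
ΔH_rxn = (+108.4) − (-304.3) = 412.7 kcal/mol

ΔH_rxn = 412.7 kcal/mol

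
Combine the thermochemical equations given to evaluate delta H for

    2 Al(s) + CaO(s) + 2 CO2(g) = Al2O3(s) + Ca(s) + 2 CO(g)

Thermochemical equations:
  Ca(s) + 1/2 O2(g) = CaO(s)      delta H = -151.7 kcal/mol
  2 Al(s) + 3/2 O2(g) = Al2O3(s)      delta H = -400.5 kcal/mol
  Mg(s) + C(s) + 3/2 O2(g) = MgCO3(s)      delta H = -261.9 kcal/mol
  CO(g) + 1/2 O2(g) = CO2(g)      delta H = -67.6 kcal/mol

delta H = -113.6 kcal/mol

equation 1 reversed: +151.7 kcal/mol
equation 2 as written: -400.5 kcal/mol
equation 3: not needed.
equation 4 reversed and × 2: (-2)·(-67.6) = +135.2 kcal/mol
Summing the manipulated equations, delta H = (+151.7) + (-400.5) + (+135.2) = -113.6 kcal/mol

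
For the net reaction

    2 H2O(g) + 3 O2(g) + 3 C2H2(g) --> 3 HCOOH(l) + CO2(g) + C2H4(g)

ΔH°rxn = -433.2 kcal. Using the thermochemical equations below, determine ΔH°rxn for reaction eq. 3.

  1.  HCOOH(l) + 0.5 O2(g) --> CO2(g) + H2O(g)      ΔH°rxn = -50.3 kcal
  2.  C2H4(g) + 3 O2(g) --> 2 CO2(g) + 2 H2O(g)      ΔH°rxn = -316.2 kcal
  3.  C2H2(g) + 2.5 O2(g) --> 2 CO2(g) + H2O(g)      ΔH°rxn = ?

ΔH°rxn = -300.1 kcal

eq. 1 reversed and × 3: (-3)·(-50.3) = +150.9 kcal
eq. 2 reversed: +316.2 kcal
eq. 3 × 3: contributes 3·x
-433.2 = (+150.9) + (+316.2) + 3·x
x = (-433.2 − (+467.1)) / (3) = -300.1 kcal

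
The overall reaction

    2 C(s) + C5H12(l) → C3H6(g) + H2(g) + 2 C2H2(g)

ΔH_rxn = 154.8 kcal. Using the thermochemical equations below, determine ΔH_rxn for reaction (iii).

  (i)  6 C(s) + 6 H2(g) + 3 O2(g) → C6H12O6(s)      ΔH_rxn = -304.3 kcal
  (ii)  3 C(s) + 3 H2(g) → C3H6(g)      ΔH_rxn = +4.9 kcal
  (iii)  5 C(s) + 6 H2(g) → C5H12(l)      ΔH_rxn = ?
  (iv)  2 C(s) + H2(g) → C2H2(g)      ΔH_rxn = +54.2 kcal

ΔH_rxn = -41.5 kcal

(i): not needed (O2(g) appears nowhere else).
(ii) as written (C3H6(g) already on the product side): +4.9 kcal
(iii) reversed (reverse to put C5H12(l) on the reactant side): contributes −x
(iv) × 2 (×2 to match 2 C2H2(g) in the target): (2)·(+54.2) = +108.4 kcal
+154.8 = (+4.9) + (+108.4) − x
x = (+154.8 − (+113.3)) / (-1) = -41.5 kcal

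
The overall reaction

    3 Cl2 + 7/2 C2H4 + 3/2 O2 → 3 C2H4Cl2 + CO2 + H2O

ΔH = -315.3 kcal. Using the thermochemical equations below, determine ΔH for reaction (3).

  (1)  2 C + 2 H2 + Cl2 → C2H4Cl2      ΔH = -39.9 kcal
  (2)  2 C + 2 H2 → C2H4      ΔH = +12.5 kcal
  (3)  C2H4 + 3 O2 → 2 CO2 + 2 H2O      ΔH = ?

(1) × 3 (scale by 3 for the 3 C2H4Cl2): (3)·(-39.9) = -119.7 kcal
(2) reversed and × 3: (-3)·(+12.5) = -37.5 kcal
(3) × 1/2 (×1/2 to match 1 CO2 in the target): contributes 1/2·x
-315.3 = (-119.7) + (-37.5) + 1/2·x
x = (-315.3 − (-157.2)) / (1/2) = -316.2 kcal

ΔH = -316.2 kcal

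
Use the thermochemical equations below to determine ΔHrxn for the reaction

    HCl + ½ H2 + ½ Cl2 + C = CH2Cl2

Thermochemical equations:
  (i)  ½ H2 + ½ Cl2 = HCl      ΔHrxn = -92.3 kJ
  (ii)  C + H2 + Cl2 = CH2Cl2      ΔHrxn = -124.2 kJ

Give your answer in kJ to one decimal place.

ΔHrxn = -31.9 kJ

(i) reversed (HCl must end up as a reactant): +92.3 kJ
(ii) as written (CH2Cl2 already on the product side): -124.2 kJ
Combining the equations, ΔHrxn = (-1)·(-92.3) + (1)·(-124.2) = -31.9 kJ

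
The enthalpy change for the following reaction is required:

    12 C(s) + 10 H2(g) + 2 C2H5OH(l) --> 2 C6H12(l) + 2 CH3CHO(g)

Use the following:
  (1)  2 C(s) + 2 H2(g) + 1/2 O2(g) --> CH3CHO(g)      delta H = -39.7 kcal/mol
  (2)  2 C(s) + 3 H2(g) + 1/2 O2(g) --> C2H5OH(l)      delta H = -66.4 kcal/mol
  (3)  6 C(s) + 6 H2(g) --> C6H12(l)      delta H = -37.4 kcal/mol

delta H = -21.4 kcal/mol

(1) × 2: (2)·(-39.7) = -79.4 kcal/mol
(2) reversed and × 2: (-2)·(-66.4) = +132.8 kcal/mol
(3) × 2: (2)·(-37.4) = -74.8 kcal/mol
Since enthalpy is a state function, delta H = (-79.4) + (+132.8) + (-74.8) = -21.4 kcal/mol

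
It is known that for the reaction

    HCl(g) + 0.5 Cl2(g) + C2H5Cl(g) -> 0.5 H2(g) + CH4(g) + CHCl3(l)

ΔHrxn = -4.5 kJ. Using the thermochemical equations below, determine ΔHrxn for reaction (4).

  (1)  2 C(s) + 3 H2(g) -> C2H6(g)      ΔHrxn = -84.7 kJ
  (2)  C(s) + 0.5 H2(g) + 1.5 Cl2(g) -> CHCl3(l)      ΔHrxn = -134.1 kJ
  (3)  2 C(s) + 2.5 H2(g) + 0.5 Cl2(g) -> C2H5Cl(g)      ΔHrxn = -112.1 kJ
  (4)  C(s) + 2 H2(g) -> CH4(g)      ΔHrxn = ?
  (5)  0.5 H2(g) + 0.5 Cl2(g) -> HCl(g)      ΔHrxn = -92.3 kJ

(1): not needed (C2H6(g) appears nowhere else).
(2) as written (CHCl3(l) already on the product side): -134.1 kJ
(3) reversed (C2H5Cl(g) must end up as a reactant): +112.1 kJ
(4) as written (CH4(g) already on the product side): contributes x
(5) reversed (HCl(g) must end up as a reactant): +92.3 kJ
-4.5 = (-134.1) + (+112.1) + (+92.3) + x
x = (-4.5 − (+70.3)) / (1) = -74.8 kJ

ΔHrxn = -74.8 kJ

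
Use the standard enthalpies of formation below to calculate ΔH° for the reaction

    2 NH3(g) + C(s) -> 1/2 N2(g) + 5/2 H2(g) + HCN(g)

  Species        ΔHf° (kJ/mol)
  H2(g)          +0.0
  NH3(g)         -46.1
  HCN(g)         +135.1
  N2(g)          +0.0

ΔH° = 227.3 kJ/mol

Products: 1/2·(+0.0) + 5/2·(+0.0) + 1·(+135.1) = +135.1
Reactants: 2·(-46.1) + 1·(+0.0) = -92.2
ΔH° = (+135.1) − (-92.2) = 227.3 kJ/mol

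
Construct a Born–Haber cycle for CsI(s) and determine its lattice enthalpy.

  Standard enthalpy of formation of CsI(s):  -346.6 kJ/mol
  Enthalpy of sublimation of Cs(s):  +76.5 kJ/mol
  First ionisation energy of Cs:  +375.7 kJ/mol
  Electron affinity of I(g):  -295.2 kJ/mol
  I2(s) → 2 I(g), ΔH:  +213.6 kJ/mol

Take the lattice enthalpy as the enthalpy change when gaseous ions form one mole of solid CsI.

ΔHf° = 1·ΔHsub + 1·(ΣIE) + 1/2·D(I2) + 1·EA + U
-346.6 = 1·(+76.5) + 1·(+375.7) + 1/2·(+213.6) + 1·(-295.2) + U
U = -346.6 − (+263.8) = -610.4 kJ/mol

U = -610.4 kJ/mol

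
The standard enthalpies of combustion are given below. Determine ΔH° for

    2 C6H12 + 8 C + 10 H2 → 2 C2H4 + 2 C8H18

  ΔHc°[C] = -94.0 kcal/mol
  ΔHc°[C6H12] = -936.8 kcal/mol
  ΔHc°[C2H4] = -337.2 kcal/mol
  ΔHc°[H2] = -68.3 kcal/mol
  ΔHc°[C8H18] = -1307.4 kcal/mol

With combustion enthalpies, reactants minus products:
= [2·(-936.8) + 8·(-94.0) + 10·(-68.3)] − [2·(-337.2) + 2·(-1307.4)]
= -19.4 kcal/mol

ΔH° = -19.4 kcal/mol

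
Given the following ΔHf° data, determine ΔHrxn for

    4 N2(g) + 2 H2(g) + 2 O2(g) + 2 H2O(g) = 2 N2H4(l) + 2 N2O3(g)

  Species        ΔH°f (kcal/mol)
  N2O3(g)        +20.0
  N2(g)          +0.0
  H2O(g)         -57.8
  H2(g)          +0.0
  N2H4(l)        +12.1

ΔHrxn = 179.8 kcal/mol

ΔH°rxn = Σ nΔHf°(products) − Σ nΔHf°(reactants).
Products: 2·(+12.1) + 2·(+20.0) = +64.2
Reactants: 4·(+0.0) + 2·(+0.0) + 2·(+0.0) + 2·(-57.8) = -115.6
ΔHrxn = (+64.2) − (-115.6) = 179.8 kcal/mol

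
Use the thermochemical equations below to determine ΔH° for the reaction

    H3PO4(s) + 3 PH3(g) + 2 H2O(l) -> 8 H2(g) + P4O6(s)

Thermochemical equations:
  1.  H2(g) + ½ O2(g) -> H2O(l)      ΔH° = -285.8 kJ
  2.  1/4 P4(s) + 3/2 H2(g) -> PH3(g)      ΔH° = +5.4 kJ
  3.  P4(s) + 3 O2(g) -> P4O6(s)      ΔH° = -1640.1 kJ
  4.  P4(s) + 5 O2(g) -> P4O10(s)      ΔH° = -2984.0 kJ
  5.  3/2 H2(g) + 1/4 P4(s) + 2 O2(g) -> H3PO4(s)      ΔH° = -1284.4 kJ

eq. 1 reversed and × 2: (-2)·(-285.8) = +571.6 kJ
eq. 2 reversed and × 3: (-3)·(+5.4) = -16.2 kJ
eq. 3 as written: -1640.1 kJ
eq. 4: not needed.
eq. 5 reversed: +1284.4 kJ
ΔH° = (-2)·(-285.8) + (-3)·(+5.4) + (1)·(-1640.1) + (-1)·(-1284.4) = 199.7 kJ

ΔH° = 199.7 kJ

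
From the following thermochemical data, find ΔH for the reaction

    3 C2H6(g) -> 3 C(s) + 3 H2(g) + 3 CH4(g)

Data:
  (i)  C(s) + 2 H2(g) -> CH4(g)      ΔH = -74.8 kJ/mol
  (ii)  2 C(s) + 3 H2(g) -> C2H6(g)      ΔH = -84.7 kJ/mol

(i) × 3: (3)·(-74.8) = -224.4 kJ/mol
(ii) reversed and × 3: (-3)·(-84.7) = +254.1 kJ/mol
ΔH = (-224.4) + (+254.1) = 29.7 kJ/mol

ΔH = 29.7 kJ/mol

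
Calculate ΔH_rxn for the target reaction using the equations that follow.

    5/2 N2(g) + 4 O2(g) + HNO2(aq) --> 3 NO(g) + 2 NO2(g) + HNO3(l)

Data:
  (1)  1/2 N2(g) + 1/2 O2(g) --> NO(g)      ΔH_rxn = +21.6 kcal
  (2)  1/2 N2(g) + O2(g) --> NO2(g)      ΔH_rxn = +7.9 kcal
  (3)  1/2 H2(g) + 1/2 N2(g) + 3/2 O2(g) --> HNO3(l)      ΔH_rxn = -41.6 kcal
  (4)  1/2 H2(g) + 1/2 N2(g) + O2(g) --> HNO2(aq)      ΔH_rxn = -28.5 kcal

ΔH_rxn = 67.5 kcal

(1) × 3: (3)·(+21.6) = +64.8 kcal
(2) × 2: (2)·(+7.9) = +15.8 kcal
(3) as written: -41.6 kcal
(4) reversed: +28.5 kcal
By Hess's law, ΔH_rxn = (+64.8) + (+15.8) + (-41.6) + (+28.5) = 67.5 kcal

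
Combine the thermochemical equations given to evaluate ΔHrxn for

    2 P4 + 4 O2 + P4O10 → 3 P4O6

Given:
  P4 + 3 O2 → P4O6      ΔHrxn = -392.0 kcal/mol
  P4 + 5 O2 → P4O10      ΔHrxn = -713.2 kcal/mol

ΔHrxn = -462.8 kcal/mol

equation 1 × 3 (×3 to match 3 P4O6 in the target): (3)·(-392.0) = -1176.0 kcal/mol
equation 2 reversed (reverse to put P4O10 on the reactant side): +713.2 kcal/mol
ΔHrxn = (-1176.0) + (+713.2) = -462.8 kcal/mol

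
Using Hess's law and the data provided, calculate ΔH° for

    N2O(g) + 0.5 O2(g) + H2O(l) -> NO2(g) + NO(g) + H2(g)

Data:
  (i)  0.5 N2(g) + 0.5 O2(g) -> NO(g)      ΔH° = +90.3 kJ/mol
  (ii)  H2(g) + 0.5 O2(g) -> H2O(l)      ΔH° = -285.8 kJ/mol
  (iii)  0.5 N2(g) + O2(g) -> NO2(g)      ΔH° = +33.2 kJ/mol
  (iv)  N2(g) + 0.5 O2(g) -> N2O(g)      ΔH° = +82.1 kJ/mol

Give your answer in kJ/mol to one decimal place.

(i) as written (NO(g) already on the product side): +90.3 kJ/mol
(ii) reversed (H2O(l) must end up as a reactant): +285.8 kJ/mol
(iii) as written (NO2(g) already on the product side): +33.2 kJ/mol
(iv) reversed (reverse to put N2O(g) on the reactant side): -82.1 kJ/mol
Since enthalpy is a state function, ΔH° = (+90.3) + (+285.8) + (+33.2) + (-82.1) = 327.2 kJ/mol

ΔH° = 327.2 kJ/mol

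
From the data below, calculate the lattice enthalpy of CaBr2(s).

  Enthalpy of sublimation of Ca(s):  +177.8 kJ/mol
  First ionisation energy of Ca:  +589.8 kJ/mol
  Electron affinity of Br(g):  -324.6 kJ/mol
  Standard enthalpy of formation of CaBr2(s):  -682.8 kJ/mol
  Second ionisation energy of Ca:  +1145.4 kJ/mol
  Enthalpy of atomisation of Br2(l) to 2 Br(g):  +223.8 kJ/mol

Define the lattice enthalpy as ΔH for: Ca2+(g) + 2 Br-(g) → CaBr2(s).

U = -2170.4 kJ/mol

ΔHf° = 1·ΔHsub + 1·(ΣIE) + 1·D(Br2) + 2·EA + U
-682.8 = 1·(+177.8) + 1·(+1735.2) + 1·(+223.8) + 2·(-324.6) + U
U = -682.8 − (+1487.6) = -2170.4 kJ/mol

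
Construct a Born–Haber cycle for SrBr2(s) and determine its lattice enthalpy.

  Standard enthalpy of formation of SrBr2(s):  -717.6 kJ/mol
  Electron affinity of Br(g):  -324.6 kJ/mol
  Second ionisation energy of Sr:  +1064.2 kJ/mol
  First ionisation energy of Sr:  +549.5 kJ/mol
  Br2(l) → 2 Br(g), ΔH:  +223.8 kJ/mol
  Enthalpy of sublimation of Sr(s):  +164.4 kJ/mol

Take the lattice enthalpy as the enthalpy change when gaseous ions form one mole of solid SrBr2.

ΔHf° = 1·ΔHsub + 1·(ΣIE) + 1·D(Br2) + 2·EA + U
-717.6 = 1·(+164.4) + 1·(+1613.7) + 1·(+223.8) + 2·(-324.6) + U
U = -717.6 − (+1352.7) = -2070.3 kJ/mol

U = -2070.3 kJ/mol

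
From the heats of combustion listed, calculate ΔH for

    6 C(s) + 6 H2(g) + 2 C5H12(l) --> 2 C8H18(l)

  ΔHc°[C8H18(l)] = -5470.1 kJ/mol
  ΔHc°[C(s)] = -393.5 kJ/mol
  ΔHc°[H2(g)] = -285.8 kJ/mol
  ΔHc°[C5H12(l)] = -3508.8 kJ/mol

With combustion enthalpies, reactants minus products:
= [6·(-393.5) + 6·(-285.8) + 2·(-3508.8)] − [2·(-5470.1)]
= -153.2 kJ/mol

ΔH = -153.2 kJ/mol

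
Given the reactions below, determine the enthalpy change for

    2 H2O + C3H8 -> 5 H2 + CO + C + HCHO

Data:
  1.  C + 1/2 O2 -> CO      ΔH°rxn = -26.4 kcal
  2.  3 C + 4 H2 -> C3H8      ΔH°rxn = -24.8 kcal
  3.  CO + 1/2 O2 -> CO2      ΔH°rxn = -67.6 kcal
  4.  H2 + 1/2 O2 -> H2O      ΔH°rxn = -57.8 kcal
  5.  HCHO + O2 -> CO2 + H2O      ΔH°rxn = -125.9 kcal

ΔH°rxn = 88.1 kcal

eq. 1 × 2: (2)·(-26.4) = -52.8 kcal
eq. 2 reversed: +24.8 kcal
eq. 3 as written: -67.6 kcal
eq. 4 reversed: +57.8 kcal
eq. 5 reversed: +125.9 kcal
ΔH°rxn = (-52.8) + (+24.8) + (-67.6) + (+57.8) + (+125.9) = 88.1 kcal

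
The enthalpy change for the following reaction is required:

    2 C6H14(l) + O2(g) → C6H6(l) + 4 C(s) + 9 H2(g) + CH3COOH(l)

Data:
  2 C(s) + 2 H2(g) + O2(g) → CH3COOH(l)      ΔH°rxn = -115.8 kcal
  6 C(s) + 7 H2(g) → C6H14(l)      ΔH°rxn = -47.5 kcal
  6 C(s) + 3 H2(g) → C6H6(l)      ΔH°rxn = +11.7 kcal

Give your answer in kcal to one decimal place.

equation 1 as written (CH3COOH(l) already on the product side): -115.8 kcal
equation 2 reversed and × 2 (reverse to put C6H14(l) on the reactant side; ×2 to match 2 C6H14(l) in the target): (-2)·(-47.5) = +95.0 kcal
equation 3 as written (C6H6(l) already on the product side): +11.7 kcal
Since enthalpy is a state function, ΔH°rxn = (-115.8) + (+95.0) + (+11.7) = -9.1 kcal

ΔH°rxn = -9.1 kcal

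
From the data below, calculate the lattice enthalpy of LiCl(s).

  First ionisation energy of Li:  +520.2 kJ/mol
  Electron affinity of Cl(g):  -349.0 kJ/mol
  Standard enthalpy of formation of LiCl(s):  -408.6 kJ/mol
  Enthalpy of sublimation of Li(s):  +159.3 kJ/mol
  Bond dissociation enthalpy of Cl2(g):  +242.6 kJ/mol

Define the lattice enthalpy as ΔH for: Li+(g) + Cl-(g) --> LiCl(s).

ΔHf° = 1·ΔHsub + 1·(ΣIE) + 1/2·D(Cl2) + 1·EA + U
-408.6 = 1·(+159.3) + 1·(+520.2) + 1/2·(+242.6) + 1·(-349.0) + U
U = -408.6 − (+451.8) = -860.4 kJ/mol

U = -860.4 kJ/mol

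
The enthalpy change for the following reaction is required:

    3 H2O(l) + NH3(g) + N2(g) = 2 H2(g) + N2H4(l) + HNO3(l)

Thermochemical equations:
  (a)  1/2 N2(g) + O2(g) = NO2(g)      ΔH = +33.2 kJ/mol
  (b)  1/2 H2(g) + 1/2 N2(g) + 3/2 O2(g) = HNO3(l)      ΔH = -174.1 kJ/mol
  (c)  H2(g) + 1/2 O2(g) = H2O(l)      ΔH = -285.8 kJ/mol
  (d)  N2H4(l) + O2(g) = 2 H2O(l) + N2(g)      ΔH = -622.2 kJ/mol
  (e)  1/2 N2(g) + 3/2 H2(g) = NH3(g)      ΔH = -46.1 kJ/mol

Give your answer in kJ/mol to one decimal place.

(a): not needed.
(b) as written: -174.1 kJ/mol
(c) reversed: +285.8 kJ/mol
(d) reversed: +622.2 kJ/mol
(e) reversed: +46.1 kJ/mol
Since enthalpy is a state function, ΔH = (1)·(-174.1) + (-1)·(-285.8) + (-1)·(-622.2) + (-1)·(-46.1) = 780.0 kJ/mol

ΔH = 780.0 kJ/mol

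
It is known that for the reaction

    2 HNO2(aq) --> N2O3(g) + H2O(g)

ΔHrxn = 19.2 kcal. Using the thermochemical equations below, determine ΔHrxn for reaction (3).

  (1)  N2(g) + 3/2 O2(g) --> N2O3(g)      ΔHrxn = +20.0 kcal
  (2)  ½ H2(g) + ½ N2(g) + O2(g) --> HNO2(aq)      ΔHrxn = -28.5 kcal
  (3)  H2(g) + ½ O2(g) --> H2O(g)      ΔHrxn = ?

ΔHrxn = -57.8 kcal

(1) as written: +20.0 kcal
(2) reversed and × 2: (-2)·(-28.5) = +57.0 kcal
(3) as written: contributes x
+19.2 = (+20.0) + (+57.0) + x
x = (+19.2 − (+77.0)) / (1) = -57.8 kcal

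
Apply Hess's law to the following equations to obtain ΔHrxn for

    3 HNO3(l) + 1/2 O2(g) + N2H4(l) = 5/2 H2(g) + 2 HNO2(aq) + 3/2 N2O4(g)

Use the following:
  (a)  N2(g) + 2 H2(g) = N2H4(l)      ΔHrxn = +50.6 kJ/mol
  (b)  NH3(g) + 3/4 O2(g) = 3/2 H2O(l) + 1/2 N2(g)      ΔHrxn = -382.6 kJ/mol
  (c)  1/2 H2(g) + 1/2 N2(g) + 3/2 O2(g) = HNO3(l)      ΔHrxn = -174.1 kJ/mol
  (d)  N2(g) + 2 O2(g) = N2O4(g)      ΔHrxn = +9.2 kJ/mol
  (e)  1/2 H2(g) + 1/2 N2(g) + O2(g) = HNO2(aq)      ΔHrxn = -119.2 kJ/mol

(a) reversed: -50.6 kJ/mol
(b): not needed.
(c) reversed and × 3: (-3)·(-174.1) = +522.3 kJ/mol
(d) × 3/2: (3/2)·(+9.2) = +13.8 kJ/mol
(e) × 2: (2)·(-119.2) = -238.4 kJ/mol
ΔHrxn = (-1)·(+50.6) + (-3)·(-174.1) + (3/2)·(+9.2) + (2)·(-119.2) = 247.1 kJ/mol

ΔHrxn = 247.1 kJ/mol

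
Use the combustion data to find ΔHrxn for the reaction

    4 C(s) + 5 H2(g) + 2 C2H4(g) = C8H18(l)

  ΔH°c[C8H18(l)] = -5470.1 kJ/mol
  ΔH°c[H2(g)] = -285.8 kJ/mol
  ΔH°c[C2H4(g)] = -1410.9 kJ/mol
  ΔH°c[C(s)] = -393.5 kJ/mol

ΔHrxn = -354.7 kJ/mol

Using ΔH = Σ nΔHc°(reactants) − Σ nΔHc°(products):
= [4·(-393.5) + 5·(-285.8) + 2·(-1410.9)] − [1·(-5470.1)]
= -354.7 kJ/mol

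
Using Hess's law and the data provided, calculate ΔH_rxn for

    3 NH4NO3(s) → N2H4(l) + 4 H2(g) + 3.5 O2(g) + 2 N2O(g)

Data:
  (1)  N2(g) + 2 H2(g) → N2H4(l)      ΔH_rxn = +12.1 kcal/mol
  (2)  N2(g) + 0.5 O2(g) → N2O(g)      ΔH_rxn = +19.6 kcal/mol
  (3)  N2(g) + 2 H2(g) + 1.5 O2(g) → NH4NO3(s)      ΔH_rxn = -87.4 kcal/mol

(1) as written: +12.1 kcal/mol
(2) × 2: (2)·(+19.6) = +39.2 kcal/mol
(3) reversed and × 3: (-3)·(-87.4) = +262.2 kcal/mol
Summing the manipulated equations, ΔH_rxn = (+12.1) + (+39.2) + (+262.2) = 313.5 kcal/mol

ΔH_rxn = 313.5 kcal/mol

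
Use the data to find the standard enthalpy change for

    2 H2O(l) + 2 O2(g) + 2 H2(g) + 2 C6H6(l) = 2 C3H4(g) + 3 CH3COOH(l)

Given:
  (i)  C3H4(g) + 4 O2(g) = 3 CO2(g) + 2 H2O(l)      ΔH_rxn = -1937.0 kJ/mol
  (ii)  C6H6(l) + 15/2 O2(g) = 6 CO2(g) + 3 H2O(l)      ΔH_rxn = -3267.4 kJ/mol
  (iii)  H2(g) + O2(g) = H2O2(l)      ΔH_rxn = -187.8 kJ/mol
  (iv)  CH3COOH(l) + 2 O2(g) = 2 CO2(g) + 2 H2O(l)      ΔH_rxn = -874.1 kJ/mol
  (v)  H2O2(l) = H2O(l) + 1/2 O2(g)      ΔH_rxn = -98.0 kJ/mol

(i) reversed and × 2 (C3H4(g) must end up as a product; ×2 to match 2 C3H4(g) in the target): (-2)·(-1937.0) = +3874.0 kJ/mol
(ii) × 2 (scale by 2 for the 2 C6H6(l)): (2)·(-3267.4) = -6534.8 kJ/mol
(iii) × 2 (×2 to match 2 H2(g) in the target): (2)·(-187.8) = -375.6 kJ/mol
(iv) reversed and × 3 (reverse to put CH3COOH(l) on the product side; scale by 3 for the 3 CH3COOH(l)): (-3)·(-874.1) = +2622.3 kJ/mol
(v) × 2: (2)·(-98.0) = -196.0 kJ/mol
ΔH_rxn = (-2)·(-1937.0) + (2)·(-3267.4) + (2)·(-187.8) + (-3)·(-874.1) + (2)·(-98.0) = -610.1 kJ/mol

ΔH_rxn = -610.1 kJ/mol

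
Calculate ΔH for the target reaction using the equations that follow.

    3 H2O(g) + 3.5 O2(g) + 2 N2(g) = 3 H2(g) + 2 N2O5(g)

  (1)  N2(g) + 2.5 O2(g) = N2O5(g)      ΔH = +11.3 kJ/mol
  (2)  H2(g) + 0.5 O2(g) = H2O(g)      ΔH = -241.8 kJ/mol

ΔH = 748.0 kJ/mol

(1) × 2 (×2 to match 2 N2O5(g) in the target): (2)·(+11.3) = +22.6 kJ/mol
(2) reversed and × 3 (H2O(g) must end up as a reactant; ×3 to match 3 H2O(g) in the target): (-3)·(-241.8) = +725.4 kJ/mol
Since enthalpy is a state function, ΔH = (+22.6) + (+725.4) = 748.0 kJ/mol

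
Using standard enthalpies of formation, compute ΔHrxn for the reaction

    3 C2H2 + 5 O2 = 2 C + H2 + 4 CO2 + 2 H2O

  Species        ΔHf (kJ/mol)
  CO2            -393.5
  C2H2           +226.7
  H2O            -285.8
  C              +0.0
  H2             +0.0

Products: 2·(+0.0) + 1·(+0.0) + 4·(-393.5) + 2·(-285.8) = -2145.6
Reactants: 3·(+226.7) + 5·(+0.0) = +680.1
ΔHrxn = (-2145.6) − (+680.1) = -2825.7 kJ/mol

ΔHrxn = -2825.7 kJ/mol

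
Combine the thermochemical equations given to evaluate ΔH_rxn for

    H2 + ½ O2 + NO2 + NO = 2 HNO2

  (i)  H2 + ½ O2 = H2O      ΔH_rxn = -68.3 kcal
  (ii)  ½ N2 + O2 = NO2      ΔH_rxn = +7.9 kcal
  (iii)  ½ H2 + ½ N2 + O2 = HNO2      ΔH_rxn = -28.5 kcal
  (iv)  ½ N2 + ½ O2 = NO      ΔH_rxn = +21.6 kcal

(i): not needed.
(ii) reversed: -7.9 kcal
(iii) × 2: (2)·(-28.5) = -57.0 kcal
(iv) reversed: -21.6 kcal
ΔH_rxn = (-7.9) + (-57.0) + (-21.6) = -86.5 kcal

ΔH_rxn = -86.5 kcal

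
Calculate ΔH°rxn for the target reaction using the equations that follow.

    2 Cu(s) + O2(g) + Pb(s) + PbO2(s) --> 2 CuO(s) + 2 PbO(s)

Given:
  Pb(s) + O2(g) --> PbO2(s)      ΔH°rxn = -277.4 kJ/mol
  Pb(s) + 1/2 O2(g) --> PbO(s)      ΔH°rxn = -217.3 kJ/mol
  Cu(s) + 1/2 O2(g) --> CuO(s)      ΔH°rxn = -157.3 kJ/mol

equation 1 reversed (reverse to put PbO2(s) on the reactant side): +277.4 kJ/mol
equation 2 × 2 (scale by 2 for the 2 PbO(s)): (2)·(-217.3) = -434.6 kJ/mol
equation 3 × 2 (scale by 2 for the 2 CuO(s)): (2)·(-157.3) = -314.6 kJ/mol
Since enthalpy is a state function, ΔH°rxn = (-1)·(-277.4) + (2)·(-217.3) + (2)·(-157.3) = -471.8 kJ/mol

ΔH°rxn = -471.8 kJ/mol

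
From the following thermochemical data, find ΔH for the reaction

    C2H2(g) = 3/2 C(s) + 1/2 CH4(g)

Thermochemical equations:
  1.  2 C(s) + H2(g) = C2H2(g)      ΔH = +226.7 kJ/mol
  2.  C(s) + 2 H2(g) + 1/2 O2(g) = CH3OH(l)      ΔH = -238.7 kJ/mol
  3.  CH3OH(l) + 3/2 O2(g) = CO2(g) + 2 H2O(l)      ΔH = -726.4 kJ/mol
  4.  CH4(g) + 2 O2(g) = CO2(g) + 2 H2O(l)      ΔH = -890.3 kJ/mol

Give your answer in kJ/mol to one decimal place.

eq. 1 reversed: -226.7 kJ/mol
eq. 2 × 1/2: (1/2)·(-238.7) = -119.35 kJ/mol
eq. 3 × 1/2: (1/2)·(-726.4) = -363.2 kJ/mol
eq. 4 reversed and × 1/2: (-1/2)·(-890.3) = +445.15 kJ/mol
ΔH = (-1)·(+226.7) + (1/2)·(-238.7) + (1/2)·(-726.4) + (-1/2)·(-890.3) = -264.1 kJ/mol

ΔH = -264.1 kJ/mol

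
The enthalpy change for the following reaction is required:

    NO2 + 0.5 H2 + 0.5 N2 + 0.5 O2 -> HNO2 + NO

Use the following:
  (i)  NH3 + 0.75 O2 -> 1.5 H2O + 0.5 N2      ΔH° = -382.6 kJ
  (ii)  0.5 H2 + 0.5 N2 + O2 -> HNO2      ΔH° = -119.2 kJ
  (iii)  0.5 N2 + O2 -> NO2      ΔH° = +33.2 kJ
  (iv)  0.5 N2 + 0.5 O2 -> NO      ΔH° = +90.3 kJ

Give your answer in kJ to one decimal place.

(i): not needed (H2O appears nowhere else).
(ii) as written (HNO2 already on the product side): -119.2 kJ
(iii) reversed (reverse to put NO2 on the reactant side): -33.2 kJ
(iv) as written (NO already on the product side): +90.3 kJ
Summing the manipulated equations, ΔH° = (-119.2) + (-33.2) + (+90.3) = -62.1 kJ

ΔH° = -62.1 kJ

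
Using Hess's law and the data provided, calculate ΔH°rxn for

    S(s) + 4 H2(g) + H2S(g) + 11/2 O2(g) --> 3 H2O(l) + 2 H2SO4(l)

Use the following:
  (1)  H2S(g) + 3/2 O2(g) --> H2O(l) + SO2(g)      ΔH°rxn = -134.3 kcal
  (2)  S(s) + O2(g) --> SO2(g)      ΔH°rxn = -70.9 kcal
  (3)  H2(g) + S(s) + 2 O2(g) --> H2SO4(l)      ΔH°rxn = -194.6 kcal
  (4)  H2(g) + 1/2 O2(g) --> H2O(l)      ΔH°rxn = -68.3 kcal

(1) as written (H2S(g) already on the reactant side): -134.3 kcal
(2) reversed: +70.9 kcal
(3) × 2 (scale by 2 for the 2 H2SO4(l)): (2)·(-194.6) = -389.2 kcal
(4) × 2: (2)·(-68.3) = -136.6 kcal
Combining the equations, ΔH°rxn = (-134.3) + (+70.9) + (-389.2) + (-136.6) = -589.2 kcal

ΔH°rxn = -589.2 kcal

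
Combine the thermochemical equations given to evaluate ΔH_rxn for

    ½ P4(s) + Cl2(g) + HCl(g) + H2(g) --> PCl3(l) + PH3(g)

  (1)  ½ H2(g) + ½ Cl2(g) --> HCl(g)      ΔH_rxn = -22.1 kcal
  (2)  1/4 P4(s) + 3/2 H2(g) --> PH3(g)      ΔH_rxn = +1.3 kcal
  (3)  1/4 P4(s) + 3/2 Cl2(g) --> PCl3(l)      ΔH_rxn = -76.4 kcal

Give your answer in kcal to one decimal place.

(1) reversed: +22.1 kcal
(2) as written: +1.3 kcal
(3) as written: -76.4 kcal
ΔH_rxn = (+22.1) + (+1.3) + (-76.4) = -53.0 kcal

ΔH_rxn = -53.0 kcal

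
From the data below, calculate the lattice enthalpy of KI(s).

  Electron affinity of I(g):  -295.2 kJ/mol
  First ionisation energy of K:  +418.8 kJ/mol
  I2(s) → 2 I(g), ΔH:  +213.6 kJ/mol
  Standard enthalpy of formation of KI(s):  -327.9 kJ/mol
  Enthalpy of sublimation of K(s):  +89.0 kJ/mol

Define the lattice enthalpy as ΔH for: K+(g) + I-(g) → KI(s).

U = -647.3 kJ/mol

ΔHf° = 1·ΔHsub + 1·(ΣIE) + 1/2·D(I2) + 1·EA + U
-327.9 = 1·(+89.0) + 1·(+418.8) + 1/2·(+213.6) + 1·(-295.2) + U
U = -327.9 − (+319.4) = -647.3 kJ/mol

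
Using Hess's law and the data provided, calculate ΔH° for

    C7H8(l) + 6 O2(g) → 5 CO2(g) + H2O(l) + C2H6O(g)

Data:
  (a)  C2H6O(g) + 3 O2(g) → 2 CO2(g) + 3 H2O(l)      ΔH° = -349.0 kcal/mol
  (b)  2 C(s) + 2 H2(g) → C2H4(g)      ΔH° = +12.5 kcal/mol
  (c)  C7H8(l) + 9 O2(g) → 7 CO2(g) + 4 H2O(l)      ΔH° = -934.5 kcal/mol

(a) reversed (reverse to put C2H6O(g) on the product side): +349.0 kcal/mol
(b): not needed (C(s) appears nowhere else).
(c) as written (C7H8(l) already on the reactant side): -934.5 kcal/mol
ΔH° = (-1)·(-349.0) + (1)·(-934.5) = -585.5 kcal/mol

ΔH° = -585.5 kcal/mol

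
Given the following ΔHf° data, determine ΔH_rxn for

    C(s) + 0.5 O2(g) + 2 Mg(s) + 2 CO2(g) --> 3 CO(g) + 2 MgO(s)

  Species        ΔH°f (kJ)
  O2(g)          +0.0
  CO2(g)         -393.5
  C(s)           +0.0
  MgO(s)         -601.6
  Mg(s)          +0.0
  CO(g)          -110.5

ΔH_rxn = -747.7 kJ

Products: 3·(-110.5) + 2·(-601.6) = -1534.7
Reactants: 1·(+0.0) + 1/2·(+0.0) + 2·(+0.0) + 2·(-393.5) = -787.0
ΔH_rxn = (-1534.7) − (-787.0) = -747.7 kJ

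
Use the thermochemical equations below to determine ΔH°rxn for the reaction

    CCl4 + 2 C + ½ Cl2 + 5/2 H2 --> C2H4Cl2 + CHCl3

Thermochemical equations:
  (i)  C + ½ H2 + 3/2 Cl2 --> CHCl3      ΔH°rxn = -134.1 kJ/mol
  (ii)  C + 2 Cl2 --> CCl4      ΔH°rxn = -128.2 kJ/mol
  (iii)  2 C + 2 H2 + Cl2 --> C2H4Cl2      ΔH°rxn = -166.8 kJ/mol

ΔH°rxn = -172.7 kJ/mol

(i) as written (CHCl3 already on the product side): -134.1 kJ/mol
(ii) reversed (reverse to put CCl4 on the reactant side): +128.2 kJ/mol
(iii) as written (C2H4Cl2 already on the product side): -166.8 kJ/mol
By Hess's law, ΔH°rxn = (-134.1) + (+128.2) + (-166.8) = -172.7 kJ/mol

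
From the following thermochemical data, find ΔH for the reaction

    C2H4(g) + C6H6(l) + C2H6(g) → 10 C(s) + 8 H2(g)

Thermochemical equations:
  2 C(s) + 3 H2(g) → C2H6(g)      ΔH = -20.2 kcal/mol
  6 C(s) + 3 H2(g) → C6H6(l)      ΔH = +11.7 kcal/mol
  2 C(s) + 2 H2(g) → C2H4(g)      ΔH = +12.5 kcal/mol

equation 1 reversed: +20.2 kcal/mol
equation 2 reversed: -11.7 kcal/mol
equation 3 reversed: -12.5 kcal/mol
ΔH = (-1)·(-20.2) + (-1)·(+11.7) + (-1)·(+12.5) = -4.0 kcal/mol

ΔH = -4.0 kcal/mol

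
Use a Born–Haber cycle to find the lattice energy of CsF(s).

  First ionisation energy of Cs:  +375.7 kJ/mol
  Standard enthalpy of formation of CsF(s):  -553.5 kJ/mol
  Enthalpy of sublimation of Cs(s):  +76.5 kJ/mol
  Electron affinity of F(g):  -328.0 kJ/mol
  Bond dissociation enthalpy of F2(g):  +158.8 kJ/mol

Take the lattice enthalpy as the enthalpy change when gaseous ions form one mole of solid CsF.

ΔHf° = 1·ΔHsub + 1·(ΣIE) + 1/2·D(F2) + 1·EA + U
-553.5 = 1·(+76.5) + 1·(+375.7) + 1/2·(+158.8) + 1·(-328.0) + U
U = -553.5 − (+203.6) = -757.1 kJ/mol

U = -757.1 kJ/mol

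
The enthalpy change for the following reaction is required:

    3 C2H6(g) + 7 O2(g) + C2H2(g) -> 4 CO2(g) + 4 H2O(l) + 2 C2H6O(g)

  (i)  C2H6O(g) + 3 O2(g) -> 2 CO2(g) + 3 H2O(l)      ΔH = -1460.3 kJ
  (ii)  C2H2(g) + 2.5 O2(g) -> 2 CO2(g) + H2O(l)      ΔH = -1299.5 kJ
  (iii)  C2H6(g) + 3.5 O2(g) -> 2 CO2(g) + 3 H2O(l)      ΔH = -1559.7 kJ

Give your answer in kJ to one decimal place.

(i) reversed and × 2: (-2)·(-1460.3) = +2920.6 kJ
(ii) as written: -1299.5 kJ
(iii) × 3: (3)·(-1559.7) = -4679.1 kJ
By Hess's law, ΔH = (+2920.6) + (-1299.5) + (-4679.1) = -3058.0 kJ

ΔH = -3058.0 kJ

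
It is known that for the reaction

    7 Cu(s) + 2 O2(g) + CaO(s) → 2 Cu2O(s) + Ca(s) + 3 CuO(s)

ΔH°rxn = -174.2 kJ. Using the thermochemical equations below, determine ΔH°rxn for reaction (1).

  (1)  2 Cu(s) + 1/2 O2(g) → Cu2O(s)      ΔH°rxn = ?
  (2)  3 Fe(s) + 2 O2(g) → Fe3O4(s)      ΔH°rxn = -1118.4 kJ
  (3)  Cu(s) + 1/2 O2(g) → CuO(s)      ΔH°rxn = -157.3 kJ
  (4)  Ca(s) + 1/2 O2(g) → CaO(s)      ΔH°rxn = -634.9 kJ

ΔH°rxn = -168.6 kJ

(1) × 2: contributes 2·x
(2): not needed.
(3) × 3: (3)·(-157.3) = -471.9 kJ
(4) reversed: +634.9 kJ
-174.2 = (-471.9) + (+634.9) + 2·x
x = (-174.2 − (+163.0)) / (2) = -168.6 kJ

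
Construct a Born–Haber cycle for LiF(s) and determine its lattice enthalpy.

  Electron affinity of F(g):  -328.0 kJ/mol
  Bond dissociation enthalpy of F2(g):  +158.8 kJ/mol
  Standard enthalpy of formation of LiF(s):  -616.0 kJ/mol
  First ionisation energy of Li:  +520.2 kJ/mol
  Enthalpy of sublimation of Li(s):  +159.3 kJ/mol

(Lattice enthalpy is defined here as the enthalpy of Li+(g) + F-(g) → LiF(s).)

U = -1046.9 kJ/mol

ΔHf° = 1·ΔHsub + 1·(ΣIE) + 1/2·D(F2) + 1·EA + U
-616.0 = 1·(+159.3) + 1·(+520.2) + 1/2·(+158.8) + 1·(-328.0) + U
U = -616.0 − (+430.9) = -1046.9 kJ/mol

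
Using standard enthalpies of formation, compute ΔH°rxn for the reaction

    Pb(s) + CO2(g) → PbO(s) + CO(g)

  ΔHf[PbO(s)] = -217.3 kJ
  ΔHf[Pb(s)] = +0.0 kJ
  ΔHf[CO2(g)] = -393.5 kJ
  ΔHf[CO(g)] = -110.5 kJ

ΔH°rxn = 65.7 kJ

ΔH°rxn = Σ nΔHf°(products) − Σ nΔHf°(reactants).
Products: 1·(-217.3) + 1·(-110.5) = -327.8
Reactants: 1·(+0.0) + 1·(-393.5) = -393.5
ΔH°rxn = (-327.8) − (-393.5) = 65.7 kJ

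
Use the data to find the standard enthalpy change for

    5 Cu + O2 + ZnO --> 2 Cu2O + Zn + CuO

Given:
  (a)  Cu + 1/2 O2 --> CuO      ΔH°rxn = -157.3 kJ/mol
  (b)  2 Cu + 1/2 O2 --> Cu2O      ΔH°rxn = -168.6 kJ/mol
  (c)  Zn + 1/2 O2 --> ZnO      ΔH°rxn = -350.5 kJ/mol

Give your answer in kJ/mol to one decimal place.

ΔH°rxn = -144.0 kJ/mol

(a) as written: -157.3 kJ/mol
(b) × 2: (2)·(-168.6) = -337.2 kJ/mol
(c) reversed: +350.5 kJ/mol
Since enthalpy is a state function, ΔH°rxn = (1)·(-157.3) + (2)·(-168.6) + (-1)·(-350.5) = -144.0 kJ/mol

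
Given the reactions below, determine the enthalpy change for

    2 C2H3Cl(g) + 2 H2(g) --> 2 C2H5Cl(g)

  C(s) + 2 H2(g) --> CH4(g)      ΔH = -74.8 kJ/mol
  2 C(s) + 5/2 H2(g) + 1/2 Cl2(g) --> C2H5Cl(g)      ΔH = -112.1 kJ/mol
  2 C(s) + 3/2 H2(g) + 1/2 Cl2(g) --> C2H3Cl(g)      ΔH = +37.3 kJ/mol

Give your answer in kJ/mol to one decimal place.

ΔH = -298.8 kJ/mol

equation 1: not needed (CH4(g) appears nowhere else).
equation 2 × 2 (×2 to match 2 C2H5Cl(g) in the target): (2)·(-112.1) = -224.2 kJ/mol
equation 3 reversed and × 2 (reverse to put C2H3Cl(g) on the reactant side; scale by 2 for the 2 C2H3Cl(g)): (-2)·(+37.3) = -74.6 kJ/mol
Summing the manipulated equations, ΔH = (-224.2) + (-74.6) = -298.8 kJ/mol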